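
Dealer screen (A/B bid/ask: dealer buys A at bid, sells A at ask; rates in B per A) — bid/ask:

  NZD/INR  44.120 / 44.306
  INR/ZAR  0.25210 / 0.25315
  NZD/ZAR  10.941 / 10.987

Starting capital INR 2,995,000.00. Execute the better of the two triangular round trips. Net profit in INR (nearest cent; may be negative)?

Best loop INR → ZAR → NZD → INR:
INR 2,995,000.00 × 0.25210 (sell INR at bid) = ZAR 755,039.50
ZAR 755,039.50 ÷ 10.987 (buy NZD at ask) = NZD 68,721.17
NZD 68,721.17 × 44.120 (sell NZD at bid) = INR 3,031,978.04

Net profit: INR 36,978.04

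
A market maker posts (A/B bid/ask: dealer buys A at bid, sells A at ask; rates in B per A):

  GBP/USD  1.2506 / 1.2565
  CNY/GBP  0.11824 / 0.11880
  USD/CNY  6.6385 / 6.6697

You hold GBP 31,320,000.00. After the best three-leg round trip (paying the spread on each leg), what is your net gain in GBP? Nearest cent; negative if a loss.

Best loop GBP → CNY → USD → GBP:
GBP 31,320,000.00 ÷ 0.11880 (buy CNY at ask) = CNY 263,636,363.64
CNY 263,636,363.64 ÷ 6.6697 (buy USD at ask) = USD 39,527,469.55
USD 39,527,469.55 ÷ 1.2565 (buy GBP at ask) = GBP 31,458,392.00

Net profit: GBP 138,392.00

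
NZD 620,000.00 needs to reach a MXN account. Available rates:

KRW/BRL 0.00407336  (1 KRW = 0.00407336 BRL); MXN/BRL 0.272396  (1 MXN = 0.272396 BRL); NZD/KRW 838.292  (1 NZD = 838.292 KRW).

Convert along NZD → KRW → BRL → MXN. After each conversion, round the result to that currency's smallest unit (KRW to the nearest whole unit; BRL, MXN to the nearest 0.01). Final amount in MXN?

NZD 620,000.00 × 838.292 = KRW 519,741,040
KRW 519,741,040 × 0.00407336 = BRL 2,117,092.36
BRL 2,117,092.36 ÷ 0.272396 = MXN 7,772,112.51

MXN 7,772,112.51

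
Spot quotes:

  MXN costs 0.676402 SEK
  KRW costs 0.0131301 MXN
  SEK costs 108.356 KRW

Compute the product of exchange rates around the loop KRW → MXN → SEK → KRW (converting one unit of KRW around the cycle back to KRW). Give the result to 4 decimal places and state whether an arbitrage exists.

0.9623 (arbitrage exists)

Around KRW → MXN → SEK → KRW: 1 × 0.0131301 × 0.676402 × 108.356 = 0.962334
Product < 1; profitable direction is KRW → SEK → MXN → KRW.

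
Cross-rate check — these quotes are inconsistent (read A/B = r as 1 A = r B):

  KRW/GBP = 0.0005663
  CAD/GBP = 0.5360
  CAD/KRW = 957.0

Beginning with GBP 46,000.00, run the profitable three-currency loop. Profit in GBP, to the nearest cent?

Profit: GBP 510.56

Profitable loop is GBP → CAD → KRW → GBP:
GBP 46,000.00 ÷ 0.5360 = CAD 85,820.90
CAD 85,820.90 × 957.0 = KRW 82,130,597
KRW 82,130,597 × 0.0005663 = GBP 46,510.56
Profit = GBP 46,510.56 − GBP 46,000.00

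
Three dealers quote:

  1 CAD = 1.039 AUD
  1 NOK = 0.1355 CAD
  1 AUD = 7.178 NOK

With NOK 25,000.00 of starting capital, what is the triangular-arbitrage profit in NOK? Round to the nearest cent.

Profitable loop is NOK → CAD → AUD → NOK:
NOK 25,000.00 × 0.1355 = CAD 3,387.50
CAD 3,387.50 × 1.039 = AUD 3,519.61
AUD 3,519.61 × 7.178 = NOK 25,263.78
Profit = NOK 25,263.78 − NOK 25,000.00

Profit: NOK 263.78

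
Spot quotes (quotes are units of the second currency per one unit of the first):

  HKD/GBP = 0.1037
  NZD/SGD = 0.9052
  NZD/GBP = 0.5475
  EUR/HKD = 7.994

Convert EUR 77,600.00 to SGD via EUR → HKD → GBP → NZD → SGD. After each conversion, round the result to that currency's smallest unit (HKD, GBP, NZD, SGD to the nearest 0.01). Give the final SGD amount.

EUR 77,600.00 × 7.994 = HKD 620,334.40
HKD 620,334.40 × 0.1037 = GBP 64,328.68
GBP 64,328.68 ÷ 0.5475 = NZD 117,495.31
NZD 117,495.31 × 0.9052 = SGD 106,356.75

SGD 106,356.75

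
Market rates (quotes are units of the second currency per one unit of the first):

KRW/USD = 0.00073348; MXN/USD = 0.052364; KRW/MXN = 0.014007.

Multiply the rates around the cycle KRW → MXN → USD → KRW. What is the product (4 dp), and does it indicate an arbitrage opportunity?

1.0000 (no arbitrage)

Around KRW → MXN → USD → KRW: 1 × 0.014007 × 0.052364 ÷ 0.00073348 = 0.999976
Product ≈ 1 (deviation 0.002%, within rounding noise).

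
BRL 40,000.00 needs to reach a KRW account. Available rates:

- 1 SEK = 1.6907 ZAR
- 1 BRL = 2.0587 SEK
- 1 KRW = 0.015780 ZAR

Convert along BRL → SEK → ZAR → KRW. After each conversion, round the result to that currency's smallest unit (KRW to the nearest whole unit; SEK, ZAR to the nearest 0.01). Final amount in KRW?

KRW 8,822,925

BRL 40,000.00 × 2.0587 = SEK 82,348.00
SEK 82,348.00 × 1.6907 = ZAR 139,225.76
ZAR 139,225.76 ÷ 0.015780 = KRW 8,822,925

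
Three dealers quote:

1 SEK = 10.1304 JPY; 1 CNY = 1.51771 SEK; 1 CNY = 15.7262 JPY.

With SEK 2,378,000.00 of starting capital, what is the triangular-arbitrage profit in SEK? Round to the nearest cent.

Profit: SEK 54,317.45

Profitable loop is SEK → CNY → JPY → SEK:
SEK 2,378,000.00 ÷ 1.51771 = CNY 1,566,834.24
CNY 1,566,834.24 × 15.7262 = JPY 24,640,349
JPY 24,640,349 ÷ 10.1304 = SEK 2,432,317.45
Profit = SEK 2,432,317.45 − SEK 2,378,000.00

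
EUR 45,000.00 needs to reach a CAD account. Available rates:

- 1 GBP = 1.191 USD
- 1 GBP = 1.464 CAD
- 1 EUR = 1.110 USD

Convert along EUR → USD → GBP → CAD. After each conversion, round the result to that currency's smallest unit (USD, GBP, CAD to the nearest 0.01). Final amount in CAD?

CAD 61,399.50

EUR 45,000.00 × 1.110 = USD 49,950.00
USD 49,950.00 ÷ 1.191 = GBP 41,939.55
GBP 41,939.55 × 1.464 = CAD 61,399.50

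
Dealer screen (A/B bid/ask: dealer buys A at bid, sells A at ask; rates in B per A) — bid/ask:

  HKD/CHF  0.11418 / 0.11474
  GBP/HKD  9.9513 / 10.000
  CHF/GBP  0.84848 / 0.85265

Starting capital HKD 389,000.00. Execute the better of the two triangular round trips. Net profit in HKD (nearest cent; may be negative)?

Best loop HKD → GBP → CHF → HKD:
HKD 389,000.00 ÷ 10.000 (buy GBP at ask) = GBP 38,900.00
GBP 38,900.00 ÷ 0.85265 (buy CHF at ask) = CHF 45,622.47
CHF 45,622.47 ÷ 0.11474 (buy HKD at ask) = HKD 397,616.10

Net profit: HKD 8,616.10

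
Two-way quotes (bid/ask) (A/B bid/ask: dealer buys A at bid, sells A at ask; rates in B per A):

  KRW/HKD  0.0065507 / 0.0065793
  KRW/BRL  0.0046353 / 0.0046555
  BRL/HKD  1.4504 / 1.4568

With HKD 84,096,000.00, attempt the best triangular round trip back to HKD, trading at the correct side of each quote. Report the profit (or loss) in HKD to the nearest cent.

Net profit: HKD 1,837,260.05

Best loop HKD → KRW → BRL → HKD:
HKD 84,096,000.00 ÷ 0.0065793 (buy KRW at ask) = KRW 12,781,906,890
KRW 12,781,906,890 × 0.0046353 (sell KRW at bid) = BRL 59,247,973.01
BRL 59,247,973.01 × 1.4504 (sell BRL at bid) = HKD 85,933,260.05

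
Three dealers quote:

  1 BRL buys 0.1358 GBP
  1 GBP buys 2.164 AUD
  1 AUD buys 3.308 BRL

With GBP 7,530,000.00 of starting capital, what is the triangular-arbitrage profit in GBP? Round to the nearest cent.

Profitable loop is GBP → BRL → AUD → GBP:
GBP 7,530,000.00 ÷ 0.1358 = BRL 55,449,189.99
BRL 55,449,189.99 ÷ 3.308 = AUD 16,762,149.33
AUD 16,762,149.33 ÷ 2.164 = GBP 7,745,910.04
Profit = GBP 7,745,910.04 − GBP 7,530,000.00

Profit: GBP 215,910.04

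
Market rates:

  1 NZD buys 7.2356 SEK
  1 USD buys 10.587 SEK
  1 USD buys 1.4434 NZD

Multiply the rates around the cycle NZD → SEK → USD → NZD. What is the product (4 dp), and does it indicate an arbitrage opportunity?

Around NZD → SEK → USD → NZD: 1 × 7.2356 ÷ 10.587 × 1.4434 = 0.986480
Product < 1; profitable direction is NZD → USD → SEK → NZD.

0.9865 (arbitrage exists)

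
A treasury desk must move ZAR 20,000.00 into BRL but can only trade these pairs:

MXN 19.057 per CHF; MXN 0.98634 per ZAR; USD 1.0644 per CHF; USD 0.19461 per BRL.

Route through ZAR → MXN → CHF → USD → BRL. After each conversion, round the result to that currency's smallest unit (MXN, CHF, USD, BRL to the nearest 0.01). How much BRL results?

ZAR 20,000.00 × 0.98634 = MXN 19,726.80
MXN 19,726.80 ÷ 19.057 = CHF 1,035.15
CHF 1,035.15 × 1.0644 = USD 1,101.81
USD 1,101.81 ÷ 0.19461 = BRL 5,661.63

BRL 5,661.63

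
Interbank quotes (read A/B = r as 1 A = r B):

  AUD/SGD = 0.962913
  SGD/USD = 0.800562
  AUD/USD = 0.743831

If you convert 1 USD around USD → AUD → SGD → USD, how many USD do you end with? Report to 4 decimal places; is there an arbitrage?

Around USD → AUD → SGD → USD: 1 ÷ 0.743831 × 0.962913 × 0.800562 = 1.036353
Product > 1; profitable direction is USD → AUD → SGD → USD.

1.0364 (arbitrage exists)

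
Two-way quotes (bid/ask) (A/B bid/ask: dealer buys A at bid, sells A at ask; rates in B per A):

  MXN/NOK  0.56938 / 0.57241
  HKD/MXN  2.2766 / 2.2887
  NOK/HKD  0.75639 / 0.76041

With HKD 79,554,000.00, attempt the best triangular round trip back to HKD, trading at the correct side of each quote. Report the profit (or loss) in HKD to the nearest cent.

Best loop HKD → NOK → MXN → HKD:
HKD 79,554,000.00 ÷ 0.76041 (buy NOK at ask) = NOK 104,619,876.12
NOK 104,619,876.12 ÷ 0.57241 (buy MXN at ask) = MXN 182,770,874.23
MXN 182,770,874.23 ÷ 2.2887 (buy HKD at ask) = HKD 79,857,943.04

Net profit: HKD 303,943.04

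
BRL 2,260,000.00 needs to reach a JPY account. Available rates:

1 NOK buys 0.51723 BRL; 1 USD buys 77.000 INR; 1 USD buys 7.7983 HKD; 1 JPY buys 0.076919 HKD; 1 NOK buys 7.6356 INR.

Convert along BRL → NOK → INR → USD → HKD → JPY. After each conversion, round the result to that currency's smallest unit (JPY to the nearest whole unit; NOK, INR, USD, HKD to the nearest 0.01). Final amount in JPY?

BRL 2,260,000.00 ÷ 0.51723 = NOK 4,369,429.46
NOK 4,369,429.46 × 7.6356 = INR 33,363,215.58
INR 33,363,215.58 ÷ 77.000 = USD 433,288.51
USD 433,288.51 × 7.7983 = HKD 3,378,913.79
HKD 3,378,913.79 ÷ 0.076919 = JPY 43,928,207

JPY 43,928,207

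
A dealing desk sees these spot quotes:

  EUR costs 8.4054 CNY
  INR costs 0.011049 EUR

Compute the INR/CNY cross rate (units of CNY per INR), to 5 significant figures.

1 INR × 0.011049 = 0.011049 EUR
0.011049 EUR × 8.4054 = 0.0928713 CNY

INR/CNY = 0.092871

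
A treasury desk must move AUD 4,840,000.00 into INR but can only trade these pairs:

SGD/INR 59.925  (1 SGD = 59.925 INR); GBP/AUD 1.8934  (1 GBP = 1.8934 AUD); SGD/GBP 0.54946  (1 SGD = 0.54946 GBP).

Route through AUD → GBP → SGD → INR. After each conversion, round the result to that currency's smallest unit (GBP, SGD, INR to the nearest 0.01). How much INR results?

INR 278,788,560.95

AUD 4,840,000.00 ÷ 1.8934 = GBP 2,556,248.02
GBP 2,556,248.02 ÷ 0.54946 = SGD 4,652,291.38
SGD 4,652,291.38 × 59.925 = INR 278,788,560.95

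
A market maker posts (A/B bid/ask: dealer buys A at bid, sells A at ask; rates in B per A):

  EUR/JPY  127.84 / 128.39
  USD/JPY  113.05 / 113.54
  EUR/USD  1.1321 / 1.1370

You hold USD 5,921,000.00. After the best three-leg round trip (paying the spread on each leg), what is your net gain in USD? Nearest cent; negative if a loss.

Best loop USD → JPY → EUR → USD:
USD 5,921,000.00 × 113.05 (sell USD at bid) = JPY 669,369,050
JPY 669,369,050 ÷ 128.39 (buy EUR at ask) = EUR 5,213,560.64
EUR 5,213,560.64 × 1.1321 (sell EUR at bid) = USD 5,902,272.00

Net result: USD -18,728.00 (no profitable arbitrage after spreads)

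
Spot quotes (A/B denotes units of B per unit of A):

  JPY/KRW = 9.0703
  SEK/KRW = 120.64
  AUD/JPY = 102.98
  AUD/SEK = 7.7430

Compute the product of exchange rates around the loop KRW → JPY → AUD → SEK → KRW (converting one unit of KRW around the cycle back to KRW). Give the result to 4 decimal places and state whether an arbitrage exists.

1.0001 (no arbitrage)

Around KRW → JPY → AUD → SEK → KRW: 1 ÷ 9.0703 ÷ 102.98 × 7.7430 × 120.64 = 1.000060
Product ≈ 1 (deviation 0.006%, within rounding noise).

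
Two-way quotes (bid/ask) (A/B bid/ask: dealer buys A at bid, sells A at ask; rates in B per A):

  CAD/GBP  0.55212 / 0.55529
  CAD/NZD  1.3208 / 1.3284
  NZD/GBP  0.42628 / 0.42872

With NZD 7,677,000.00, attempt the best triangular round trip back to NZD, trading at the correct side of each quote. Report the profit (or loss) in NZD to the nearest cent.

Best loop NZD → GBP → CAD → NZD:
NZD 7,677,000.00 × 0.42628 (sell NZD at bid) = GBP 3,272,551.56
GBP 3,272,551.56 ÷ 0.55529 (buy CAD at ask) = CAD 5,893,409.86
CAD 5,893,409.86 × 1.3208 (sell CAD at bid) = NZD 7,784,015.74

Net profit: NZD 107,015.74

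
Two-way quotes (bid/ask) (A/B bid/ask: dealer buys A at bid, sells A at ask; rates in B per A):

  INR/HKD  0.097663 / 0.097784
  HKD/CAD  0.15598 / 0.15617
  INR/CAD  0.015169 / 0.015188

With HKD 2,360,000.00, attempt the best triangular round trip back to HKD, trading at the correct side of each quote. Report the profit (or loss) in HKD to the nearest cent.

Best loop HKD → CAD → INR → HKD:
HKD 2,360,000.00 × 0.15598 (sell HKD at bid) = CAD 368,112.80
CAD 368,112.80 ÷ 0.015188 (buy INR at ask) = INR 24,237,081.91
INR 24,237,081.91 × 0.097663 (sell INR at bid) = HKD 2,367,066.13

Net profit: HKD 7,066.13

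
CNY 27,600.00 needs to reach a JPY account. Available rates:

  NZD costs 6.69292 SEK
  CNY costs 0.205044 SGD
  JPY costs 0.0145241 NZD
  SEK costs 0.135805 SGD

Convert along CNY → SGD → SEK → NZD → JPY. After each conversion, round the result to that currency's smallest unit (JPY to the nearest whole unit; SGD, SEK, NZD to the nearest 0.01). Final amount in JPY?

CNY 27,600.00 × 0.205044 = SGD 5,659.21
SGD 5,659.21 ÷ 0.135805 = SEK 41,671.59
SEK 41,671.59 ÷ 6.69292 = NZD 6,226.22
NZD 6,226.22 ÷ 0.0145241 = JPY 428,682

JPY 428,682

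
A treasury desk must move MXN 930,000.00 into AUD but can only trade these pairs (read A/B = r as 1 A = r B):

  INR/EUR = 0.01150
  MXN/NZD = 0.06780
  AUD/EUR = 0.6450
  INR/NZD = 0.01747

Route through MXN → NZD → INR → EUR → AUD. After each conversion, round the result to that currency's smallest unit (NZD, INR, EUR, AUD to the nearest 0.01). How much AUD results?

MXN 930,000.00 × 0.06780 = NZD 63,054.00
NZD 63,054.00 ÷ 0.01747 = INR 3,609,273.04
INR 3,609,273.04 × 0.01150 = EUR 41,506.64
EUR 41,506.64 ÷ 0.6450 = AUD 64,351.38

AUD 64,351.38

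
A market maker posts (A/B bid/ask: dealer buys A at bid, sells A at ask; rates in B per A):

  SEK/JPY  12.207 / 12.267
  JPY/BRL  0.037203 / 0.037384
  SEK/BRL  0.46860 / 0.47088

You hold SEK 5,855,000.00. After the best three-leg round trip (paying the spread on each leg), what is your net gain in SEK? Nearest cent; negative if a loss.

Best loop SEK → BRL → JPY → SEK:
SEK 5,855,000.00 × 0.46860 (sell SEK at bid) = BRL 2,743,653.00
BRL 2,743,653.00 ÷ 0.037384 (buy JPY at ask) = JPY 73,391,103
JPY 73,391,103 ÷ 12.267 (buy SEK at ask) = SEK 5,982,807.79

Net profit: SEK 127,807.79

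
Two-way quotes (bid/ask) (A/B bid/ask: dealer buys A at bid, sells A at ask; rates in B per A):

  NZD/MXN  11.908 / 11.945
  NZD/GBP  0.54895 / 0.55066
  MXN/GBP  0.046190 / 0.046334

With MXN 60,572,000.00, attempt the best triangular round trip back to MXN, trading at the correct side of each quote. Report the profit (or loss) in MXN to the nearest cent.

Best loop MXN → GBP → NZD → MXN:
MXN 60,572,000.00 × 0.046190 (sell MXN at bid) = GBP 2,797,820.68
GBP 2,797,820.68 ÷ 0.55066 (buy NZD at ask) = NZD 5,080,849.67
NZD 5,080,849.67 × 11.908 (sell NZD at bid) = MXN 60,502,757.89

Net result: MXN -69,242.11 (no profitable arbitrage after spreads)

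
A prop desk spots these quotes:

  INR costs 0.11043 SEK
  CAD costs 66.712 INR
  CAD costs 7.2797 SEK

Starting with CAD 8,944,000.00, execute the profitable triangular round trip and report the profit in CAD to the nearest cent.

Profitable loop is CAD → INR → SEK → CAD:
CAD 8,944,000.00 × 66.712 = INR 596,672,128.00
INR 596,672,128.00 × 0.11043 = SEK 65,890,503.10
SEK 65,890,503.10 ÷ 7.2797 = CAD 9,051,266.27
Profit = CAD 9,051,266.27 − CAD 8,944,000.00

Profit: CAD 107,266.27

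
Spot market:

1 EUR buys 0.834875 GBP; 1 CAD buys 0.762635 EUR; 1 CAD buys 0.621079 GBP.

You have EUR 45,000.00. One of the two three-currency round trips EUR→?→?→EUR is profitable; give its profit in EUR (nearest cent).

Profit: EUR 1,132.17

Profitable loop is EUR → GBP → CAD → EUR:
EUR 45,000.00 × 0.834875 = GBP 37,569.38
GBP 37,569.38 ÷ 0.621079 = CAD 60,490.49
CAD 60,490.49 × 0.762635 = EUR 46,132.17
Profit = EUR 46,132.17 − EUR 45,000.00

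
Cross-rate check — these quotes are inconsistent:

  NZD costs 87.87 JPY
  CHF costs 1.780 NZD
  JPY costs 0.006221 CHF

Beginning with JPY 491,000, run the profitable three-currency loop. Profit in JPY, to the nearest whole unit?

Profit: JPY 13,616

Profitable loop is JPY → NZD → CHF → JPY:
JPY 491,000 ÷ 87.87 = NZD 5,587.80
NZD 5,587.80 ÷ 1.780 = CHF 3,139.21
CHF 3,139.21 ÷ 0.006221 = JPY 504,616
Profit = JPY 504,616 − JPY 491,000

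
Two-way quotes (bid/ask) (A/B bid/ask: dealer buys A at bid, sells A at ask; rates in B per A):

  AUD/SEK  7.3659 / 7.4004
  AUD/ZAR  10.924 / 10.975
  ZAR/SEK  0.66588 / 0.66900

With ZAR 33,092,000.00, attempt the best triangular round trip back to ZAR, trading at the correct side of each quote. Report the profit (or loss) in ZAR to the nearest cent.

Best loop ZAR → AUD → SEK → ZAR:
ZAR 33,092,000.00 ÷ 10.975 (buy AUD at ask) = AUD 3,015,216.40
AUD 3,015,216.40 × 7.3659 (sell AUD at bid) = SEK 22,209,782.49
SEK 22,209,782.49 ÷ 0.66900 (buy ZAR at ask) = ZAR 33,198,479.05

Net profit: ZAR 106,479.05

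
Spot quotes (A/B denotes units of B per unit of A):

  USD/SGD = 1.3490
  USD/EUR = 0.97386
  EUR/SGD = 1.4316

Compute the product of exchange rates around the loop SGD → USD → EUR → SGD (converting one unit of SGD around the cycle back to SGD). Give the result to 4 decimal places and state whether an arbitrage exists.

Around SGD → USD → EUR → SGD: 1 ÷ 1.3490 × 0.97386 × 1.4316 = 1.033490
Product > 1; profitable direction is SGD → USD → EUR → SGD.

1.0335 (arbitrage exists)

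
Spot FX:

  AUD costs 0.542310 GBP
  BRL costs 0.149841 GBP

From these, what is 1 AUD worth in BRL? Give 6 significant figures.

AUD/BRL = 3.61924

1 AUD × 0.542310 = 0.54231 GBP
0.54231 GBP ÷ 0.149841 = 3.61924 BRL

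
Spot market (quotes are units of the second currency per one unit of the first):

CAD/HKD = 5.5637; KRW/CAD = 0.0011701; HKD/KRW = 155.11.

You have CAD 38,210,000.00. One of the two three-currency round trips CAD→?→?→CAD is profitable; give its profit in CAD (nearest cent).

Profit: CAD 373,668.65

Profitable loop is CAD → HKD → KRW → CAD:
CAD 38,210,000.00 × 5.5637 = HKD 212,588,977.00
HKD 212,588,977.00 × 155.11 = KRW 32,974,676,222
KRW 32,974,676,222 × 0.0011701 = CAD 38,583,668.65
Profit = CAD 38,583,668.65 − CAD 38,210,000.00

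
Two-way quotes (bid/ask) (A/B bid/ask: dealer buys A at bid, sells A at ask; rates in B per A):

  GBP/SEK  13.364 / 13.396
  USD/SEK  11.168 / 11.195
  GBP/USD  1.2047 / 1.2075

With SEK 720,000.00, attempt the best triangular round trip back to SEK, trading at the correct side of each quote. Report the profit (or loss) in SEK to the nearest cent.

Best loop SEK → GBP → USD → SEK:
SEK 720,000.00 ÷ 13.396 (buy GBP at ask) = GBP 53,747.39
GBP 53,747.39 × 1.2047 (sell GBP at bid) = USD 64,749.48
USD 64,749.48 × 11.168 (sell USD at bid) = SEK 723,122.16

Net profit: SEK 3,122.16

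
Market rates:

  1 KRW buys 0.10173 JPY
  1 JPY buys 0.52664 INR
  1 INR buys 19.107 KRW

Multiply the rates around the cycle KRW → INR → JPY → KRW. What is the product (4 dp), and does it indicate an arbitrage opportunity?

0.9769 (arbitrage exists)

Around KRW → INR → JPY → KRW: 1 ÷ 19.107 ÷ 0.52664 ÷ 0.10173 = 0.976888
Product < 1; profitable direction is KRW → JPY → INR → KRW.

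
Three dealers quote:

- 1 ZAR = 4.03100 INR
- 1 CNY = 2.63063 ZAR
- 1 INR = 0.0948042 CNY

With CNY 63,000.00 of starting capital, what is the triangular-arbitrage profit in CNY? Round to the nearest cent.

Profitable loop is CNY → ZAR → INR → CNY:
CNY 63,000.00 × 2.63063 = ZAR 165,729.69
ZAR 165,729.69 × 4.03100 = INR 668,056.38
INR 668,056.38 × 0.0948042 = CNY 63,334.55
Profit = CNY 63,334.55 − CNY 63,000.00

Profit: CNY 334.55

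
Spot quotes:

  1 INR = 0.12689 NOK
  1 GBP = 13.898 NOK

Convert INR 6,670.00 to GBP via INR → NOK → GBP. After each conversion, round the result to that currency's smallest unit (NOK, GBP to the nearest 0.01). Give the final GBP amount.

GBP 60.90

INR 6,670.00 × 0.12689 = NOK 846.36
NOK 846.36 ÷ 13.898 = GBP 60.90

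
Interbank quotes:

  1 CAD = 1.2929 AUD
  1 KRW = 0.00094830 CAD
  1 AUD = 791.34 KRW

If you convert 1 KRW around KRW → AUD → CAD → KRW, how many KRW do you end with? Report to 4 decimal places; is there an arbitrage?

Around KRW → AUD → CAD → KRW: 1 ÷ 791.34 ÷ 1.2929 ÷ 0.00094830 = 1.030686
Product > 1; profitable direction is KRW → AUD → CAD → KRW.

1.0307 (arbitrage exists)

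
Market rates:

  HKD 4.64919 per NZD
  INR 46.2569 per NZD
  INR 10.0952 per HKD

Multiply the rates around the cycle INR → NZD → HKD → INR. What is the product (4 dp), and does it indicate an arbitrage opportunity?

Around INR → NZD → HKD → INR: 1 ÷ 46.2569 × 4.64919 × 10.0952 = 1.014649
Product > 1; profitable direction is INR → NZD → HKD → INR.

1.0146 (arbitrage exists)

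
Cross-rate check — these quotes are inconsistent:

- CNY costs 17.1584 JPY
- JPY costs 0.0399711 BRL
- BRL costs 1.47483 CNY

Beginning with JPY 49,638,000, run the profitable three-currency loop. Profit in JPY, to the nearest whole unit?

Profitable loop is JPY → BRL → CNY → JPY:
JPY 49,638,000 × 0.0399711 = BRL 1,984,085.46
BRL 1,984,085.46 × 1.47483 = CNY 2,926,188.76
CNY 2,926,188.76 × 17.1584 = JPY 50,208,717
Profit = JPY 50,208,717 − JPY 49,638,000

Profit: JPY 570,717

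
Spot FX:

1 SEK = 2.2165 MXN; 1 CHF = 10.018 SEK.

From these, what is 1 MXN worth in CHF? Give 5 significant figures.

MXN/CHF = 0.045035

1 MXN ÷ 2.2165 = 0.451162 SEK
0.451162 SEK ÷ 10.018 = 0.0450351 CHF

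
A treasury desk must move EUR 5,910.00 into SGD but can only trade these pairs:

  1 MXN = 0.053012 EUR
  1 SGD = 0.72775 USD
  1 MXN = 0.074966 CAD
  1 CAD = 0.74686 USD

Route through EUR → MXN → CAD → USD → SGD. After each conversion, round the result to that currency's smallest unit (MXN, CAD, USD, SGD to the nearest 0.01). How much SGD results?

SGD 8,576.98

EUR 5,910.00 ÷ 0.053012 = MXN 111,484.19
MXN 111,484.19 × 0.074966 = CAD 8,357.52
CAD 8,357.52 × 0.74686 = USD 6,241.90
USD 6,241.90 ÷ 0.72775 = SGD 8,576.98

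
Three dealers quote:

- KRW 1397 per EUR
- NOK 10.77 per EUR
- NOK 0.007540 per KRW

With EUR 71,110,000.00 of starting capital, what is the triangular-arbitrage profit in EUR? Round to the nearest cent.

Profit: EUR 1,597,402.56

Profitable loop is EUR → NOK → KRW → EUR:
EUR 71,110,000.00 × 10.77 = NOK 765,854,700.00
NOK 765,854,700.00 ÷ 0.007540 = KRW 101,572,241,379
KRW 101,572,241,379 ÷ 1397 = EUR 72,707,402.56
Profit = EUR 72,707,402.56 − EUR 71,110,000.00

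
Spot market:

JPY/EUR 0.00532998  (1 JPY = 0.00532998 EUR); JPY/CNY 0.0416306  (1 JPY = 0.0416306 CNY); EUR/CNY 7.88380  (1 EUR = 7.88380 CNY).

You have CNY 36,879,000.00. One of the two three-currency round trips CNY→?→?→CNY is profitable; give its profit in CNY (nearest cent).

Profitable loop is CNY → JPY → EUR → CNY:
CNY 36,879,000.00 ÷ 0.0416306 = JPY 885,862,803
JPY 885,862,803 × 0.00532998 = EUR 4,721,631.02
EUR 4,721,631.02 × 7.88380 = CNY 37,224,394.65
Profit = CNY 37,224,394.65 − CNY 36,879,000.00

Profit: CNY 345,394.65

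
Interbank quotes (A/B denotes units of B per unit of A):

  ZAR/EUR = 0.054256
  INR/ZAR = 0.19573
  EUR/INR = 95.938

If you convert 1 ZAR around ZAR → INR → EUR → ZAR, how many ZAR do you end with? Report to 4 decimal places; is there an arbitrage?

0.9815 (arbitrage exists)

Around ZAR → INR → EUR → ZAR: 1 ÷ 0.19573 ÷ 95.938 ÷ 0.054256 = 0.981531
Product < 1; profitable direction is ZAR → EUR → INR → ZAR.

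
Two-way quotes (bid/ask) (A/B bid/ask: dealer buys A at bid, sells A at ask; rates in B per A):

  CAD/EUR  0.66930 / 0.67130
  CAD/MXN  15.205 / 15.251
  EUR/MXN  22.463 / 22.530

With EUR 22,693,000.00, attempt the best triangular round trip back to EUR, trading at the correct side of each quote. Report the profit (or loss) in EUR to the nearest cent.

Best loop EUR → CAD → MXN → EUR:
EUR 22,693,000.00 ÷ 0.67130 (buy CAD at ask) = CAD 33,804,558.32
CAD 33,804,558.32 × 15.205 (sell CAD at bid) = MXN 513,998,309.25
MXN 513,998,309.25 ÷ 22.530 (buy EUR at ask) = EUR 22,813,950.70

Net profit: EUR 120,950.70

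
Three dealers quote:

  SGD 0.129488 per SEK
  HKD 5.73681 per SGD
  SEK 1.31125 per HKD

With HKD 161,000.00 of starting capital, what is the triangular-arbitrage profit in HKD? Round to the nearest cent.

Profit: HKD 4,287.64

Profitable loop is HKD → SGD → SEK → HKD:
HKD 161,000.00 ÷ 5.73681 = SGD 28,064.38
SGD 28,064.38 ÷ 0.129488 = SEK 216,733.42
SEK 216,733.42 ÷ 1.31125 = HKD 165,287.64
Profit = HKD 165,287.64 − HKD 161,000.00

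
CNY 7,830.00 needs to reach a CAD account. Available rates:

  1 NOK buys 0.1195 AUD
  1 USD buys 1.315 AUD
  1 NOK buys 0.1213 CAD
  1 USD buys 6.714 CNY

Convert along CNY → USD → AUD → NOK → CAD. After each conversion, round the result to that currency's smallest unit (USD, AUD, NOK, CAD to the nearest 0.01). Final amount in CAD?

CNY 7,830.00 ÷ 6.714 = USD 1,166.22
USD 1,166.22 × 1.315 = AUD 1,533.58
AUD 1,533.58 ÷ 0.1195 = NOK 12,833.31
NOK 12,833.31 × 0.1213 = CAD 1,556.68

CAD 1,556.68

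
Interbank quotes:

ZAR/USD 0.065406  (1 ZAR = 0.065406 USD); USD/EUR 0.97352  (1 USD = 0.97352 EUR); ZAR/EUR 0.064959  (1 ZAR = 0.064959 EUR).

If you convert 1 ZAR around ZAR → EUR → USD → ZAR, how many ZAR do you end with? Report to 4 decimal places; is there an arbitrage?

Around ZAR → EUR → USD → ZAR: 1 × 0.064959 ÷ 0.97352 ÷ 0.065406 = 1.020180
Product > 1; profitable direction is ZAR → EUR → USD → ZAR.

1.0202 (arbitrage exists)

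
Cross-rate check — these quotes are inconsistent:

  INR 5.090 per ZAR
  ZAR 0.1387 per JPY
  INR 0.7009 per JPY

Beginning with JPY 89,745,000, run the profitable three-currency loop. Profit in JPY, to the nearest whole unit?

Profitable loop is JPY → ZAR → INR → JPY:
JPY 89,745,000 × 0.1387 = ZAR 12,447,631.50
ZAR 12,447,631.50 × 5.090 = INR 63,358,444.34
INR 63,358,444.34 ÷ 0.7009 = JPY 90,395,840
Profit = JPY 90,395,840 − JPY 89,745,000

Profit: JPY 650,840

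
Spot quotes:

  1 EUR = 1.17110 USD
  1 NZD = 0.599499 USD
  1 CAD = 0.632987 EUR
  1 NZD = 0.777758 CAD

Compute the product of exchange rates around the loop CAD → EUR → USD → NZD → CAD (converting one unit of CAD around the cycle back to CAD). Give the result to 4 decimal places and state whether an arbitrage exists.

Around CAD → EUR → USD → NZD → CAD: 1 × 0.632987 × 1.17110 ÷ 0.599499 × 0.777758 = 0.961711
Product < 1; profitable direction is CAD → NZD → USD → EUR → CAD.

0.9617 (arbitrage exists)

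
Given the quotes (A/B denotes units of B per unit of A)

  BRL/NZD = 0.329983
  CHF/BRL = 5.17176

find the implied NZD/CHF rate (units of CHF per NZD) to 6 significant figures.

NZD/CHF = 0.585963

1 NZD ÷ 0.329983 = 3.03046 BRL
3.03046 BRL ÷ 5.17176 = 0.585963 CHF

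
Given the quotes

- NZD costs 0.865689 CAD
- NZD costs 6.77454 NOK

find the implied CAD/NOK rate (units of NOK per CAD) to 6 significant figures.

1 CAD ÷ 0.865689 = 1.15515 NZD
1.15515 NZD × 6.77454 = 7.8256 NOK

CAD/NOK = 7.82560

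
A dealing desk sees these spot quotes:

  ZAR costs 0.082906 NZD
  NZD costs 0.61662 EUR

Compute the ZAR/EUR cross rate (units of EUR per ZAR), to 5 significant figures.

ZAR/EUR = 0.051121

1 ZAR × 0.082906 = 0.082906 NZD
0.082906 NZD × 0.61662 = 0.0511215 EUR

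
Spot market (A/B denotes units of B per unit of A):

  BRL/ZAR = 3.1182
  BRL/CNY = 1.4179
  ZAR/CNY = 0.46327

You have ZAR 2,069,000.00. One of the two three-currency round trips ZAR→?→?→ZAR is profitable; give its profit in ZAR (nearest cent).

Profitable loop is ZAR → CNY → BRL → ZAR:
ZAR 2,069,000.00 × 0.46327 = CNY 958,505.63
CNY 958,505.63 ÷ 1.4179 = BRL 676,003.69
BRL 676,003.69 × 3.1182 = ZAR 2,107,914.70
Profit = ZAR 2,107,914.70 − ZAR 2,069,000.00

Profit: ZAR 38,914.70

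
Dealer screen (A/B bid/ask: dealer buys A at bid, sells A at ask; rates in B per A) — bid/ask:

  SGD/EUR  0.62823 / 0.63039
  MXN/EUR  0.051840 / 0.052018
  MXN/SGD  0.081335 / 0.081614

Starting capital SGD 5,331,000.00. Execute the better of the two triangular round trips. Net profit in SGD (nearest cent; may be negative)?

Best loop SGD → MXN → EUR → SGD:
SGD 5,331,000.00 ÷ 0.081614 (buy MXN at ask) = MXN 65,319,675.55
MXN 65,319,675.55 × 0.051840 (sell MXN at bid) = EUR 3,386,171.98
EUR 3,386,171.98 ÷ 0.63039 (buy SGD at ask) = SGD 5,371,550.91

Net profit: SGD 40,550.91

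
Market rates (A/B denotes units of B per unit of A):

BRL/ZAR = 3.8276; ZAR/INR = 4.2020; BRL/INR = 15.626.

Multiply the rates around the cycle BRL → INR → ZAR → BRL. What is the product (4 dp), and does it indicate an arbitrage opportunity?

0.9716 (arbitrage exists)

Around BRL → INR → ZAR → BRL: 1 × 15.626 ÷ 4.2020 ÷ 3.8276 = 0.971550
Product < 1; profitable direction is BRL → ZAR → INR → BRL.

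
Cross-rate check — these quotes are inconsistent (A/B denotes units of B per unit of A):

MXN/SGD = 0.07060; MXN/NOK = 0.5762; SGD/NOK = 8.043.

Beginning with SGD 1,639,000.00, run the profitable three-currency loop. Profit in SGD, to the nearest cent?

Profitable loop is SGD → MXN → NOK → SGD:
SGD 1,639,000.00 ÷ 0.07060 = MXN 23,215,297.45
MXN 23,215,297.45 × 0.5762 = NOK 13,376,654.39
NOK 13,376,654.39 ÷ 8.043 = SGD 1,663,142.41
Profit = SGD 1,663,142.41 − SGD 1,639,000.00

Profit: SGD 24,142.41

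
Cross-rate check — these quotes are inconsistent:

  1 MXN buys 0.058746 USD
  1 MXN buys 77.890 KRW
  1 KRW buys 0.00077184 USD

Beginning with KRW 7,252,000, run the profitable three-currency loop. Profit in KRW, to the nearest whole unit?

Profitable loop is KRW → USD → MXN → KRW:
KRW 7,252,000 × 0.00077184 = USD 5,597.38
USD 5,597.38 ÷ 0.058746 = MXN 95,281.10
MXN 95,281.10 × 77.890 = KRW 7,421,445
Profit = KRW 7,421,445 − KRW 7,252,000

Profit: KRW 169,445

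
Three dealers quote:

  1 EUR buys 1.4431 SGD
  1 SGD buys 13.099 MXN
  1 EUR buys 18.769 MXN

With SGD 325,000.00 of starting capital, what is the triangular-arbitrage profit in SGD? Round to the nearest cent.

Profit: SGD 2,323.21

Profitable loop is SGD → MXN → EUR → SGD:
SGD 325,000.00 × 13.099 = MXN 4,257,175.00
MXN 4,257,175.00 ÷ 18.769 = EUR 226,819.49
EUR 226,819.49 × 1.4431 = SGD 327,323.21
Profit = SGD 327,323.21 − SGD 325,000.00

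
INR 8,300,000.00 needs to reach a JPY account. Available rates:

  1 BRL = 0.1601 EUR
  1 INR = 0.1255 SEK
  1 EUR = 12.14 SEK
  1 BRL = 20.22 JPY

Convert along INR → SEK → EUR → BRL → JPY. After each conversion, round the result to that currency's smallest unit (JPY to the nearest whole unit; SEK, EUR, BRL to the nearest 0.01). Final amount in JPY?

INR 8,300,000.00 × 0.1255 = SEK 1,041,650.00
SEK 1,041,650.00 ÷ 12.14 = EUR 85,803.13
EUR 85,803.13 ÷ 0.1601 = BRL 535,934.60
BRL 535,934.60 × 20.22 = JPY 10,836,598

JPY 10,836,598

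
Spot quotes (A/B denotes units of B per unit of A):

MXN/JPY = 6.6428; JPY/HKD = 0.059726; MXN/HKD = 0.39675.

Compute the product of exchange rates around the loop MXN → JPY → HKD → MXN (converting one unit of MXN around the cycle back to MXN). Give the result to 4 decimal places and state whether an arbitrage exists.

Around MXN → JPY → HKD → MXN: 1 × 6.6428 × 0.059726 ÷ 0.39675 = 0.999995
Product ≈ 1 (deviation 0.001%, within rounding noise).

1.0000 (no arbitrage)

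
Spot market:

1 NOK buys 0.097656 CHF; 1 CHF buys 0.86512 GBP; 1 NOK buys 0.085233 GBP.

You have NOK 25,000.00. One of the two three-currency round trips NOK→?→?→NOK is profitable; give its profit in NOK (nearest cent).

Profitable loop is NOK → GBP → CHF → NOK:
NOK 25,000.00 × 0.085233 = GBP 2,130.83
GBP 2,130.83 ÷ 0.86512 = CHF 2,463.04
CHF 2,463.04 ÷ 0.097656 = NOK 25,221.59
Profit = NOK 25,221.59 − NOK 25,000.00

Profit: NOK 221.59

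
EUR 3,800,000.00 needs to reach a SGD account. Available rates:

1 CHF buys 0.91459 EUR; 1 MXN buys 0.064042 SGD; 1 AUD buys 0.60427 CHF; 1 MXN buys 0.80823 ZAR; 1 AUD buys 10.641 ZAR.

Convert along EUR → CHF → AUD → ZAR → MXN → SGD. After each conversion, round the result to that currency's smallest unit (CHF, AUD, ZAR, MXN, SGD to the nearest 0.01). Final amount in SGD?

EUR 3,800,000.00 ÷ 0.91459 = CHF 4,154,867.21
CHF 4,154,867.21 ÷ 0.60427 = AUD 6,875,845.58
AUD 6,875,845.58 × 10.641 = ZAR 73,165,872.82
ZAR 73,165,872.82 ÷ 0.80823 = MXN 90,526,054.24
MXN 90,526,054.24 × 0.064042 = SGD 5,797,469.57

SGD 5,797,469.57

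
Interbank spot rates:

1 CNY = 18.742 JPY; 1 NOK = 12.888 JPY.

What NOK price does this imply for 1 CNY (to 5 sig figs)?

CNY/NOK = 1.4542

1 CNY × 18.742 = 18.742 JPY
18.742 JPY ÷ 12.888 = 1.45422 NOK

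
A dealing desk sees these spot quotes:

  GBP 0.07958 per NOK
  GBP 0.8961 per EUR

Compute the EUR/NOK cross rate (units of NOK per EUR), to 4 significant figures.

1 EUR × 0.8961 = 0.8961 GBP
0.8961 GBP ÷ 0.07958 = 11.2604 NOK

EUR/NOK = 11.26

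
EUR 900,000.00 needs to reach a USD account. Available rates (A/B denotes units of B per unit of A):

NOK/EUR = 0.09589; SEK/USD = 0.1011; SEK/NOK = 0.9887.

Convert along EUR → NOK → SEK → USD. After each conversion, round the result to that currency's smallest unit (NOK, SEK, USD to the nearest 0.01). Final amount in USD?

USD 959,744.90

EUR 900,000.00 ÷ 0.09589 = NOK 9,385,754.51
NOK 9,385,754.51 ÷ 0.9887 = SEK 9,493,025.70
SEK 9,493,025.70 × 0.1011 = USD 959,744.90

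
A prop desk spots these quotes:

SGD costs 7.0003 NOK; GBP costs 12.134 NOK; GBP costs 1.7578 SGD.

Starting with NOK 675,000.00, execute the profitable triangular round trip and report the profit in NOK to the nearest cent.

Profitable loop is NOK → GBP → SGD → NOK:
NOK 675,000.00 ÷ 12.134 = GBP 55,628.81
GBP 55,628.81 × 1.7578 = SGD 97,784.33
SGD 97,784.33 × 7.0003 = NOK 684,519.61
Profit = NOK 684,519.61 − NOK 675,000.00

Profit: NOK 9,519.61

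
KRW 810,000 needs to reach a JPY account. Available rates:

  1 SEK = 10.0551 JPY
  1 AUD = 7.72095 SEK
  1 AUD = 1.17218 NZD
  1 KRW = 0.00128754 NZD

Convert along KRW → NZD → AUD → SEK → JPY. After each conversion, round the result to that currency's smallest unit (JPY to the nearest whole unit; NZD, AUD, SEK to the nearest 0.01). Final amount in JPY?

KRW 810,000 × 0.00128754 = NZD 1,042.91
NZD 1,042.91 ÷ 1.17218 = AUD 889.72
AUD 889.72 × 7.72095 = SEK 6,869.48
SEK 6,869.48 × 10.0551 = JPY 69,073

JPY 69,073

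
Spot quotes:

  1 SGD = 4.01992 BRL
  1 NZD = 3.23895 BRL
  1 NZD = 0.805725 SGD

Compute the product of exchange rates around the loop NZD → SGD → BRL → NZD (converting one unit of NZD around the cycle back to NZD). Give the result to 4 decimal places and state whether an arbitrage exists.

Around NZD → SGD → BRL → NZD: 1 × 0.805725 × 4.01992 ÷ 3.23895 = 1.000000
Product ≈ 1 (deviation 0.000%, within rounding noise).

1.0000 (no arbitrage)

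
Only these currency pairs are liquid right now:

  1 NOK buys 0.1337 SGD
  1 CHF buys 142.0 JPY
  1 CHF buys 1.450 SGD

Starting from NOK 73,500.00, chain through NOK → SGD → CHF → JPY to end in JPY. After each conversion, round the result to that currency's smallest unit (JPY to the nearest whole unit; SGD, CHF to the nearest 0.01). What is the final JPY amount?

JPY 962,364

NOK 73,500.00 × 0.1337 = SGD 9,826.95
SGD 9,826.95 ÷ 1.450 = CHF 6,777.21
CHF 6,777.21 × 142.0 = JPY 962,364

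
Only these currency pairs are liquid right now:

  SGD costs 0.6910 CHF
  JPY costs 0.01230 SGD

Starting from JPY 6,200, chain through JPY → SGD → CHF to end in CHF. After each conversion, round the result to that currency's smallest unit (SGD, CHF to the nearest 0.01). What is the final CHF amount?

JPY 6,200 × 0.01230 = SGD 76.26
SGD 76.26 × 0.6910 = CHF 52.70

CHF 52.70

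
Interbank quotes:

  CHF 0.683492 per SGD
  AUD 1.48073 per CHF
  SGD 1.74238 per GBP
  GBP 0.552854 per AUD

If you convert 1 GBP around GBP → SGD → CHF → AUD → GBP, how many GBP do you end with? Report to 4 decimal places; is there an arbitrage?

Around GBP → SGD → CHF → AUD → GBP: 1 × 1.74238 × 0.683492 × 1.48073 × 0.552854 = 0.974906
Product < 1; profitable direction is GBP → AUD → CHF → SGD → GBP.

0.9749 (arbitrage exists)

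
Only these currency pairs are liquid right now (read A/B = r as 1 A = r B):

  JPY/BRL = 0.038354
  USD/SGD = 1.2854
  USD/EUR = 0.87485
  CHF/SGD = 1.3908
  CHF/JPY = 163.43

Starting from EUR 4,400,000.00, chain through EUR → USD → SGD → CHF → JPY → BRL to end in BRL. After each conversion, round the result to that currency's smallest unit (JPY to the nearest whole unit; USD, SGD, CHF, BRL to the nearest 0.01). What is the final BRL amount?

BRL 29,136,349.58

EUR 4,400,000.00 ÷ 0.87485 = USD 5,029,433.62
USD 5,029,433.62 × 1.2854 = SGD 6,464,833.98
SGD 6,464,833.98 ÷ 1.3908 = CHF 4,648,284.43
CHF 4,648,284.43 × 163.43 = JPY 759,669,124
JPY 759,669,124 × 0.038354 = BRL 29,136,349.58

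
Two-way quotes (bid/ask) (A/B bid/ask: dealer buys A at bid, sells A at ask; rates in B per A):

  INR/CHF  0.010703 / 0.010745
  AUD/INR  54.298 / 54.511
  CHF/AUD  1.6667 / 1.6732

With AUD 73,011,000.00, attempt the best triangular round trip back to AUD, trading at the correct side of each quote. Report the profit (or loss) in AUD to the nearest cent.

Best loop AUD → CHF → INR → AUD:
AUD 73,011,000.00 ÷ 1.6732 (buy CHF at ask) = CHF 43,635,548.65
CHF 43,635,548.65 ÷ 0.010745 (buy INR at ask) = INR 4,061,009,646.28
INR 4,061,009,646.28 ÷ 54.511 (buy AUD at ask) = AUD 74,498,901.99

Net profit: AUD 1,487,901.99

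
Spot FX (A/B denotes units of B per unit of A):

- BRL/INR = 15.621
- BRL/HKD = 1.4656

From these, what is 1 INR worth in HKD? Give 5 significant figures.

INR/HKD = 0.093822

1 INR ÷ 15.621 = 0.0640164 BRL
0.0640164 BRL × 1.4656 = 0.0938224 HKD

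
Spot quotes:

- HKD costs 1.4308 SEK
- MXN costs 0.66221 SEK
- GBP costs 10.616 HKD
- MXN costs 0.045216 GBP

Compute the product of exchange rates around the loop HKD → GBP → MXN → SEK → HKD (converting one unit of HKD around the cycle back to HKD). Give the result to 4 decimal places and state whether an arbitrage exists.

0.9642 (arbitrage exists)

Around HKD → GBP → MXN → SEK → HKD: 1 ÷ 10.616 ÷ 0.045216 × 0.66221 ÷ 1.4308 = 0.964193
Product < 1; profitable direction is HKD → SEK → MXN → GBP → HKD.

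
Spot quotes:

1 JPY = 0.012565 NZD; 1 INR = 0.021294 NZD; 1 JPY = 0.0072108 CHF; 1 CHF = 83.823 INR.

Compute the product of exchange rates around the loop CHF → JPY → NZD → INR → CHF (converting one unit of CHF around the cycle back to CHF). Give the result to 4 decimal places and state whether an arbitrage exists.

0.9762 (arbitrage exists)

Around CHF → JPY → NZD → INR → CHF: 1 ÷ 0.0072108 × 0.012565 ÷ 0.021294 ÷ 83.823 = 0.976244
Product < 1; profitable direction is CHF → INR → NZD → JPY → CHF.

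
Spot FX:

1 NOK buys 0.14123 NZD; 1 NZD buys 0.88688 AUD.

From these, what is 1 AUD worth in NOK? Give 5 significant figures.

1 AUD ÷ 0.88688 = 1.12755 NZD
1.12755 NZD ÷ 0.14123 = 7.98377 NOK

AUD/NOK = 7.9838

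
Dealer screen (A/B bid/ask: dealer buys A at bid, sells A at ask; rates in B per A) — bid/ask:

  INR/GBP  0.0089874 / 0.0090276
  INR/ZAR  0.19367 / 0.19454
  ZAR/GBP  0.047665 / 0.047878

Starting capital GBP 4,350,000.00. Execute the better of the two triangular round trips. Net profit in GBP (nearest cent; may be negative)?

Best loop GBP → INR → ZAR → GBP:
GBP 4,350,000.00 ÷ 0.0090276 (buy INR at ask) = INR 481,855,642.70
INR 481,855,642.70 × 0.19367 (sell INR at bid) = ZAR 93,320,982.32
ZAR 93,320,982.32 × 0.047665 (sell ZAR at bid) = GBP 4,448,144.62

Net profit: GBP 98,144.62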